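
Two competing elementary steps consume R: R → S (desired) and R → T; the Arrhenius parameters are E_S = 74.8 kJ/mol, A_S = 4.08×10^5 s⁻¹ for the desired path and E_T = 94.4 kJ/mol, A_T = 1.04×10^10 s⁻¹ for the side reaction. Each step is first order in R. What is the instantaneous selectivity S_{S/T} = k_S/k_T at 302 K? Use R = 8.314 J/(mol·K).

0.0963

Since both paths have the same order in R, the concentration cancels and S_{S/T} = k_S/k_T = (A_S/A_T)·exp[(E_T−E_S)/(RT)].
(E_T−E_S)/(RT) = (94.4−74.8)×10³/(8.314×302) = 19600/2511 = 7.806.
k_S/k_T = (4.08×10^5/1.04×10^10)·exp(7.806) = 3.923×10^-5 × 2456 = 0.0963.
Since E_S < E_T, lowering the temperature improves selectivity toward S.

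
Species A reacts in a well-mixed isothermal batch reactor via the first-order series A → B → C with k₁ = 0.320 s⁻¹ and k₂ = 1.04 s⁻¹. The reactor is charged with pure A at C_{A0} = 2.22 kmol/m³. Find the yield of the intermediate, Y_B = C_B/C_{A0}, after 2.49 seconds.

0.167

Solving the coupled first-order balances gives C_B(t) = [k₁/(k₂−k₁)]·C_{A0}·(e^(−k₁t) − e^(−k₂t)).
e^(−k₁t) = e^(−0.320×2.49) = e^(−0.7968) = 0.4508; e^(−k₂t) = e^(−2.590) = 0.07505.
C_B = 0.320×2.22/(1.04−0.320) × (0.4508−0.07505) = 0.9867×0.3757 = 0.3707 kmol/m³.
Y_B = C_B/C_{A0} = 0.3707/2.22 = 0.167.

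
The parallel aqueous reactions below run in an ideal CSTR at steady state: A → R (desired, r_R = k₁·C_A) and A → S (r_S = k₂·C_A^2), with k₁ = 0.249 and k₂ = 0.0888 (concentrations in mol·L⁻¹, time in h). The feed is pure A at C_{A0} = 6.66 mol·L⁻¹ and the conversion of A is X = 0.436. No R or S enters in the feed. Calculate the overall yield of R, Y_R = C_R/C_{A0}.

0.186

Exit C_A = C_{A0}(1−X) = 6.66×0.564 = 3.756 mol·L⁻¹.
In a CSTR the entire volume is at exit conditions, so r_R = 0.249×3.756 = 0.9353 and r_S = 0.0888×3.756^2 = 1.253.
Fraction of consumed A going to R: r_R/(r_R+r_S) = 0.4274.
C_R = 0.4274·C_{A0}·X = 0.4274×6.66×0.436 = 1.24 mol·L⁻¹; Y_R = C_R/C_{A0} = 0.186.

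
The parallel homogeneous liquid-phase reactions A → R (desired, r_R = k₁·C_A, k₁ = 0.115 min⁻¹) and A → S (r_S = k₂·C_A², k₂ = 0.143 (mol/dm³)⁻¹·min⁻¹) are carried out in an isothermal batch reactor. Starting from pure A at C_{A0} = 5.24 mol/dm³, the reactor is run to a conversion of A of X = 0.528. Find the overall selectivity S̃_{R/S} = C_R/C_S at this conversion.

C_A = C_{A0}(1−X) = 2.473 mol/dm³.
Along a PFR/batch, dC_R/dC_A = −r_R/(r_R+r_S) = −k₁/(k₁+k₂·C_A).
Integrating from C_{A0} to C_A: C_R = (0.115/0.143)·ln[(0.115+0.143·5.24)/(0.115+0.143·2.47)] = 0.8042·ln(0.8643/0.4687) = 0.4922 mol/dm³.
C_S = (C_{A0}−C_A)−C_R = 2.275 mol/dm³; S̃_{R/S} = 0.4922/2.275 = 0.216.

0.216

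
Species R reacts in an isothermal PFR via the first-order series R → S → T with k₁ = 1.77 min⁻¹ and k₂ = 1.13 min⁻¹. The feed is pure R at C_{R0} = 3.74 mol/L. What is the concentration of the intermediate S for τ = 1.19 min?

Solving the coupled first-order balances gives C_S(τ) = [k₁/(k₂−k₁)]·C_{R0}·(e^(−k₁τ) − e^(−k₂τ)).
e^(−k₁τ) = e^(−1.77×1.19) = e^(−2.106) = 0.1217; e^(−k₂τ) = e^(−1.345) = 0.2606.
C_S = 1.77×3.74/(1.13−1.77) × (0.1217−0.2606) = (-10.34)×(-0.1389) = 1.437 mol/L.

1.44 mol/L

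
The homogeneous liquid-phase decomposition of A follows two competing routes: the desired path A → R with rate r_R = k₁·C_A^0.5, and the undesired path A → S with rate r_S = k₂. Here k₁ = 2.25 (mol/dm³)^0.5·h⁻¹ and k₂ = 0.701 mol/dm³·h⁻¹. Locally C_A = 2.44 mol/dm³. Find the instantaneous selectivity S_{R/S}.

5.01

S_{R/S} = r_R/r_S = (k₁·C_A^0.5)/(k₂) = (k₁/k₂)·C_A^0.5.
= (2.25×2.440^0.5) / (0.701) = 3.515/0.7010 = 5.01.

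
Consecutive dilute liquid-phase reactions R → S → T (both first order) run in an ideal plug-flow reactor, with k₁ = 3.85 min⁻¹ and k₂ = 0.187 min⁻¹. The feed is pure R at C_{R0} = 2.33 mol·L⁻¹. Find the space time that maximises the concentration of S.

0.826 min

The intermediate peaks when r₁ = r₂, i.e. k₁e^(−k₁τ) = k₂e^(−k₂τ), giving τ_opt = ln(k₂/k₁)/(k₂−k₁).
= ln(0.187/3.85)/(0.187−3.85) = ln(0.04857)/-3.663 = -3.025/-3.663 = 0.826 min.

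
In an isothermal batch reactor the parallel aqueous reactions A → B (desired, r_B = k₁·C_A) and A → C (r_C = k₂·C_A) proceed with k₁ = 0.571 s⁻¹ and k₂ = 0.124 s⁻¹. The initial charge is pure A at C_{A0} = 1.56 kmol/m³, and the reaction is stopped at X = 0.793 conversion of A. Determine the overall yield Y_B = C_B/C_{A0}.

0.652

C_A = C_{A0}(1−X) = 0.3229 kmol/m³.
Both paths are first order in A, so the instantaneous fraction to B is constant: dC_B/d(−C_A) = k₁/(k₁+k₂) = 0.8216.
C_B = 0.8216·(C_{A0}−C_A) = 0.8216×1.237 = 1.02 kmol/m³.
Y_B = C_B/C_{A0} = 1.016/1.56 = 0.652.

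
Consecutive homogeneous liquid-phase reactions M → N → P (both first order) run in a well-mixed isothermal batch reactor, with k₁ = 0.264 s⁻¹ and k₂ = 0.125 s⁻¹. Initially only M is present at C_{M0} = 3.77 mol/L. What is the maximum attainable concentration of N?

1.92 mol/L

At the optimum, C_{N,max}/C_{M0} = (k₁/k₂)^[k₂/(k₂−k₁)].
= (0.264/0.125)^(0.125/(0.125−0.264)) = (2.112)^(-0.8993) = 0.5105.
C_{N,max} = 0.5105×3.77 = 1.92 mol/L.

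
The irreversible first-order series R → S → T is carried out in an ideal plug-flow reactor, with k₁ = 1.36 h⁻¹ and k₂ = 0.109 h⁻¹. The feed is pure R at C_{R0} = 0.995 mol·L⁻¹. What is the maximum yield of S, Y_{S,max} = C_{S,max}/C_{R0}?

At the optimum, C_{S,max}/C_{R0} = (k₁/k₂)^[k₂/(k₂−k₁)].
= (1.36/0.109)^(0.109/(0.109−1.36)) = (12.48)^(-0.08713) = 0.8026.

0.803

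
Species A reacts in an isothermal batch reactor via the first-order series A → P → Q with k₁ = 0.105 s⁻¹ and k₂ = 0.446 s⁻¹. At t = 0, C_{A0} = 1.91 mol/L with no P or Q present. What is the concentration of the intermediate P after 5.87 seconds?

The intermediate concentration in a first-order A→B→C sequence is C_P = k₁C_{A0}(e^(−k₁t) − e^(−k₂t))/(k₂−k₁).
e^(−k₁t) = e^(−0.105×5.87) = e^(−0.6163) = 0.5399; e^(−k₂t) = e^(−2.618) = 0.07295.
C_P = 0.105×1.91/(0.446−0.105) × (0.5399−0.07295) = 0.5881×0.4670 = 0.2746 mol/L.

0.275 mol/L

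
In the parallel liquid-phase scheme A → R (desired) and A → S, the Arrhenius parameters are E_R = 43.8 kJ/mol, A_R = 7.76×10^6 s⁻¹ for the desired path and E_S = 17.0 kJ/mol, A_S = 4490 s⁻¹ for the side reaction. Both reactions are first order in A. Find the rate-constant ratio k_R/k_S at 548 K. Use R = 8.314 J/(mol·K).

Since both paths have the same order in A, the concentration cancels and S_{R/S} = k_R/k_S = (A_R/A_S)·exp[(E_S−E_R)/(RT)].
(E_S−E_R)/(RT) = (17.0−43.8)×10³/(8.314×548) = -26800/4556 = -5.882.
k_R/k_S = (7.76×10^6/4490)·exp(-5.882) = 1728 × 0.002788 = 4.82.
Since E_R > E_S, raising the temperature improves selectivity toward R.

4.82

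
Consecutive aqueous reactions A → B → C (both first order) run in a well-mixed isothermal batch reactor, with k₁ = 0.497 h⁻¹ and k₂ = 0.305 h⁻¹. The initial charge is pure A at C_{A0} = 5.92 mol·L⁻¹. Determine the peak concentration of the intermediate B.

Evaluating C_B at t_opt = ln(k₂/k₁)/(k₂−k₁) gives C_{B,max}/C_{A0} = (k₁/k₂)^[k₂/(k₂−k₁)].
= (0.497/0.305)^(0.305/(0.305−0.497)) = (1.630)^(-1.589) = 0.4604.
C_{B,max} = 0.4604×5.92 = 2.73 mol·L⁻¹.

2.73 mol·L⁻¹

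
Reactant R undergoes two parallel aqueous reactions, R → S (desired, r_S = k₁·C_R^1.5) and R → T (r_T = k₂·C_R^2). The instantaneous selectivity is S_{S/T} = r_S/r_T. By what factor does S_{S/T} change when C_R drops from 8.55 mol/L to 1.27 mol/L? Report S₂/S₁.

S_{S/T} = (k₁/k₂)·C_R^-0.5, so S₂/S₁ = (C_{R,2}/C_{R,1})^-0.5.
= (1.27/8.55)^(-0.5) = (0.1485)^(-0.5) = 2.59.

2.59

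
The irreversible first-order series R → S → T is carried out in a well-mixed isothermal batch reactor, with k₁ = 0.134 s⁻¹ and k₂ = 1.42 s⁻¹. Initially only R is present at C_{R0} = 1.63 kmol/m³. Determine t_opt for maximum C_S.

The intermediate peaks when r₁ = r₂, i.e. k₁e^(−k₁t) = k₂e^(−k₂t), giving t_opt = ln(k₂/k₁)/(k₂−k₁).
= ln(1.42/0.134)/(1.42−0.134) = ln(10.60)/1.286 = 2.361/1.286 = 1.84 s.

1.84 s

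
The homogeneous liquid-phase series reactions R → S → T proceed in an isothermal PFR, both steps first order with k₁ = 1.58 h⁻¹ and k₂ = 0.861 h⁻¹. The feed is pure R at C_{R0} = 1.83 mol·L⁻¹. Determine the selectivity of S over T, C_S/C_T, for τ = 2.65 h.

The intermediate concentration in a first-order A→B→C sequence is C_S = k₁C_{R0}(e^(−k₁τ) − e^(−k₂τ))/(k₂−k₁).
e^(−k₁τ) = e^(−1.58×2.65) = e^(−4.187) = 0.01519; e^(−k₂τ) = e^(−2.282) = 0.1021.
C_S = 1.58×1.83/(0.861−1.58) × (0.01519−0.1021) = (-4.021)×(-0.08692) = 0.3496 mol·L⁻¹.
C_R = C_{R0}e^(−k₁τ) = 0.02780 mol·L⁻¹, so C_T = C_{R0}−C_R−C_S = 1.453 mol·L⁻¹; C_S/C_T = 0.241.

0.241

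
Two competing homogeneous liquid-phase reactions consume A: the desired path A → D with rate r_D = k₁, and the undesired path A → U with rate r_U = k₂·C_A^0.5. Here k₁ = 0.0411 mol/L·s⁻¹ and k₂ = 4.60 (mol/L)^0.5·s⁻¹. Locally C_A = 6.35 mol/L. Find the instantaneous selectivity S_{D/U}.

0.00355

S_{D/U} = r_D/r_U = (k₁)/(k₂·C_A^0.5) = (k₁/k₂)·C_A^-0.5.
= (0.0411) / (4.60×6.350^0.5) = 0.04110/11.59 = 0.00355.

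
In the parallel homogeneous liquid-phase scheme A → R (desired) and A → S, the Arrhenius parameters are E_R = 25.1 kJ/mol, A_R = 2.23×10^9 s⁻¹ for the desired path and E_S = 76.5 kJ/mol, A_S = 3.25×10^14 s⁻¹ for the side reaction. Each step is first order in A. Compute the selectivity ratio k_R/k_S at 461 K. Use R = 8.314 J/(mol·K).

4.58

Since both paths have the same order in A, the concentration cancels and S_{R/S} = k_R/k_S = (A_R/A_S)·exp[(E_S−E_R)/(RT)].
(E_S−E_R)/(RT) = (76.5−25.1)×10³/(8.314×461) = 51400/3833 = 13.41.
k_R/k_S = (2.23×10^9/3.25×10^14)·exp(13.41) = 6.862×10^-6 × 6.671×10^5 = 4.58.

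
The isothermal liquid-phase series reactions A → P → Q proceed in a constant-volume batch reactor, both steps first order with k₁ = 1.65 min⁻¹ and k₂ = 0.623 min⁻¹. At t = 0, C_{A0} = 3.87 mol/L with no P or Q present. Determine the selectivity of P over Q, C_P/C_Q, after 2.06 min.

Solving the coupled first-order balances gives C_P(t) = [k₁/(k₂−k₁)]·C_{A0}·(e^(−k₁t) − e^(−k₂t)).
e^(−k₁t) = e^(−1.65×2.06) = e^(−3.399) = 0.03341; e^(−k₂t) = e^(−1.283) = 0.2771.
C_P = 1.65×3.87/(0.623−1.65) × (0.03341−0.2771) = (-6.218)×(-0.2437) = 1.515 mol/L.
C_A = C_{A0}e^(−k₁t) = 0.1293 mol/L, so C_Q = C_{A0}−C_A−C_P = 2.226 mol/L; C_P/C_Q = 0.681.

0.681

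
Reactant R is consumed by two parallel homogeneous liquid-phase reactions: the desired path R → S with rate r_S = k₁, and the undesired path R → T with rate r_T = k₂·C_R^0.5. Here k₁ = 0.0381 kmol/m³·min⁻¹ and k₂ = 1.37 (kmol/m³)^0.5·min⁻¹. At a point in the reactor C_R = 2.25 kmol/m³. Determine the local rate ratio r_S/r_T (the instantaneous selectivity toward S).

S_{S/T} = r_S/r_T = (k₁)/(k₂·C_R^0.5) = (k₁/k₂)·C_R^-0.5.
= (0.0381) / (1.37×2.250^0.5) = 0.03810/2.055 = 0.0185.
The undesired path is higher order in R, so low C_R (CSTR or dilute feed) favours S.

0.0185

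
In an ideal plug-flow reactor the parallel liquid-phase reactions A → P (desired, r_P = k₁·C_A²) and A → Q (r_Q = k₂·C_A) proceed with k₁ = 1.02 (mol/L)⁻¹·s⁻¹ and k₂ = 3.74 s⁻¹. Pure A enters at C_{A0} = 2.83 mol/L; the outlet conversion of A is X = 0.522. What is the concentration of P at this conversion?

C_A = C_{A0}(1−X) = 1.353 mol/L.
Along a PFR/batch, dC_Q/dC_A = −r_Q/(r_P+r_Q) = −k₂/(k₂+k₁·C_A).
Integrating from C_{A0} to C_A: C_Q = (3.74/1.02)·ln[(3.74+1.02·2.83)/(3.74+1.02·1.35)] = 3.667·ln(6.627/5.120) = 0.9459 mol/L.
Then C_P = (C_{A0}−C_A) − C_Q = 1.477 − 0.9459 = 0.5313 mol/L.

0.531 mol/L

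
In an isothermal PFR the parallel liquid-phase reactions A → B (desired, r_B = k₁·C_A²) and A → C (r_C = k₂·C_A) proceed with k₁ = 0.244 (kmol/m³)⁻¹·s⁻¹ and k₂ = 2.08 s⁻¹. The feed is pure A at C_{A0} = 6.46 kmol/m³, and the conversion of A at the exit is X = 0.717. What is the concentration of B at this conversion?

C_A = C_{A0}(1−X) = 1.828 kmol/m³.
Along a PFR/batch, dC_C/dC_A = −r_C/(r_B+r_C) = −k₂/(k₂+k₁·C_A).
Integrating from C_{A0} to C_A: C_C = (2.08/0.244)·ln[(2.08+0.244·6.46)/(2.08+0.244·1.83)] = 8.525·ln(3.656/2.526) = 3.152 kmol/m³.
Then C_B = (C_{A0}−C_A) − C_C = 4.632 − 3.152 = 1.480 kmol/m³.

1.48 kmol/m³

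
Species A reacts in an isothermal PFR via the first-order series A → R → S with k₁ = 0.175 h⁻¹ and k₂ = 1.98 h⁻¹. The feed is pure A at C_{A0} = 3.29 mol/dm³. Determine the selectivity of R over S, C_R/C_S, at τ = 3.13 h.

For first-order series with pure A initially, C_R(τ) = k₁C_{A0}/(k₂−k₁)·(e^(−k₁τ) − e^(−k₂τ)).
e^(−k₁τ) = e^(−0.175×3.13) = e^(−0.5477) = 0.5782; e^(−k₂τ) = e^(−6.197) = 0.002035.
C_R = 0.175×3.29/(1.98−0.175) × (0.5782−0.002035) = 0.3190×0.5762 = 0.1838 mol/dm³.
C_A = C_{A0}e^(−k₁τ) = 1.902 mol/dm³, so C_S = C_{A0}−C_A−C_R = 1.204 mol/dm³; C_R/C_S = 0.153.

0.153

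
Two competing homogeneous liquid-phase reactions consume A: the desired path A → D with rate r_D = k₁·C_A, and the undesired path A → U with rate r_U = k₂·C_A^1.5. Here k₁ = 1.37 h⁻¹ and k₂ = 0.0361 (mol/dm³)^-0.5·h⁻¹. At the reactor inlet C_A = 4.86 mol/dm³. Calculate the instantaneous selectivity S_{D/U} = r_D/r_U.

S_{D/U} = r_D/r_U = (k₁·C_A)/(k₂·C_A^1.5) = (k₁/k₂)·C_A^-0.5.
= (1.37×4.860) / (0.0361×4.860^1.5) = 6.658/0.3868 = 17.2.

17.2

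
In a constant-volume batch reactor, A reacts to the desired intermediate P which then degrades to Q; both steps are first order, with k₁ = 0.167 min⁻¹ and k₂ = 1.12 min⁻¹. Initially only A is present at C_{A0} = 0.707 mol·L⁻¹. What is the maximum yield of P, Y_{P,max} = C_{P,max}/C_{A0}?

For a first-order series the maximum intermediate yield is C_{P,max}/C_{A0} = (k₁/k₂)^[k₂/(k₂−k₁)].
= (0.167/1.12)^(1.12/(1.12−0.167)) = (0.1491)^(1.175) = 0.1068.

0.107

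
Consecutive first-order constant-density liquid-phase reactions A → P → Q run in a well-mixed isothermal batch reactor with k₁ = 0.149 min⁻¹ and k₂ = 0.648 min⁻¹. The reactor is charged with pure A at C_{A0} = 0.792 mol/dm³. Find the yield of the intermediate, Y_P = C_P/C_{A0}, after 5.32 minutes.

0.126

The intermediate concentration in a first-order A→B→C sequence is C_P = k₁C_{A0}(e^(−k₁t) − e^(−k₂t))/(k₂−k₁).
e^(−k₁t) = e^(−0.149×5.32) = e^(−0.7927) = 0.4526; e^(−k₂t) = e^(−3.447) = 0.03183.
C_P = 0.149×0.792/(0.648−0.149) × (0.4526−0.03183) = 0.2365×0.4208 = 0.09951 mol/dm³.
Y_P = C_P/C_{A0} = 0.09951/0.792 = 0.126.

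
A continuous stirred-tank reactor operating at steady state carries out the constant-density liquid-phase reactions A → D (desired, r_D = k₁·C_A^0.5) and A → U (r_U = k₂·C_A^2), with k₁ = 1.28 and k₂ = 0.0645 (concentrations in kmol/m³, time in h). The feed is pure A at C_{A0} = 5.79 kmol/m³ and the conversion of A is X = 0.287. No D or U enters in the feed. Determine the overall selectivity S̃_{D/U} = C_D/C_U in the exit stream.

2.37

Exit C_A = C_{A0}(1−X) = 5.79×0.713 = 4.128 kmol/m³.
A CSTR operates uniformly at the exit composition, giving r_D = 2.601 and r_U = 1.099 (each k·C_A^n at C_A = 4.128).
Overall selectivity = C_D/C_U = r_Dτ/(r_Uτ) = r_D/r_U = 2.37.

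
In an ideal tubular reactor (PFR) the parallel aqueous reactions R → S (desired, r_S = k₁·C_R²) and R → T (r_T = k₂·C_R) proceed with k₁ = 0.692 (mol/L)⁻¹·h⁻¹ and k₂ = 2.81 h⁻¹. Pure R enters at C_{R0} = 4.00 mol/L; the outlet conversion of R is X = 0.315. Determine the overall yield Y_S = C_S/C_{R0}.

C_R = C_{R0}(1−X) = 2.740 mol/L.
Along a PFR/batch, dC_T/dC_R = −r_T/(r_S+r_T) = −k₂/(k₂+k₁·C_R).
Integrating from C_{R0} to C_R: C_T = (2.81/0.692)·ln[(2.81+0.692·4.00)/(2.81+0.692·2.74)] = 4.061·ln(5.578/4.706) = 0.6902 mol/L.
Then C_S = (C_{R0}−C_R) − C_T = 1.260 − 0.6902 = 0.5698 mol/L.
Y_S = C_S/C_{R0} = 0.5698/4.00 = 0.142.

0.142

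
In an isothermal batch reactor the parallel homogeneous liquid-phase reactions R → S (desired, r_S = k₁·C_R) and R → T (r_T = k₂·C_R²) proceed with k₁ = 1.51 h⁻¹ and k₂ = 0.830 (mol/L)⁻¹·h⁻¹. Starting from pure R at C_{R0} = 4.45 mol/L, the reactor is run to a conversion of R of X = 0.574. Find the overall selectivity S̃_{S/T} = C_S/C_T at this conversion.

0.594

C_R = C_{R0}(1−X) = 1.896 mol/L.
Along a PFR/batch, dC_S/dC_R = −r_S/(r_S+r_T) = −k₁/(k₁+k₂·C_R).
Integrating from C_{R0} to C_R: C_S = (1.51/0.830)·ln[(1.51+0.830·4.45)/(1.51+0.830·1.90)] = 1.819·ln(5.204/3.083) = 0.9520 mol/L.
C_T = (C_{R0}−C_R)−C_S = 1.602 mol/L; S̃_{S/T} = 0.9520/1.602 = 0.594.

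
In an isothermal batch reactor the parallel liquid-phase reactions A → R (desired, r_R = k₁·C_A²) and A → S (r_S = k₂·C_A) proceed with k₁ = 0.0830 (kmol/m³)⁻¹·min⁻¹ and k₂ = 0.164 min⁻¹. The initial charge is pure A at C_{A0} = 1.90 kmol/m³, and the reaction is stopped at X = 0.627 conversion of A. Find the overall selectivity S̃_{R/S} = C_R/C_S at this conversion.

0.642

C_A = C_{A0}(1−X) = 0.7087 kmol/m³.
Along a PFR/batch, dC_S/dC_A = −r_S/(r_R+r_S) = −k₂/(k₂+k₁·C_A).
Integrating from C_{A0} to C_A: C_S = (0.164/0.0830)·ln[(0.164+0.0830·1.90)/(0.164+0.0830·0.709)] = 1.976·ln(0.3217/0.2228) = 0.7256 kmol/m³.
Then C_R = (C_{A0}−C_A) − C_S = 1.191 − 0.7256 = 0.4657 kmol/m³.
S̃_{R/S} = C_R/C_S = 0.4657/0.7256 = 0.642.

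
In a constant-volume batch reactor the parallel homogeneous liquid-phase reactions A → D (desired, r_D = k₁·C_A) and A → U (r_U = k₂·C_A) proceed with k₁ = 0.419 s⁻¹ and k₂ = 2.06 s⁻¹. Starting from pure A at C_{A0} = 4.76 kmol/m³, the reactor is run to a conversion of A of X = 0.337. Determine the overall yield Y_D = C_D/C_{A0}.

C_A = C_{A0}(1−X) = 3.156 kmol/m³.
Both paths are first order in A, so the instantaneous fraction to D is constant: dC_D/d(−C_A) = k₁/(k₁+k₂) = 0.1690.
C_D = 0.1690·(C_{A0}−C_A) = 0.1690×1.604 = 0.271 kmol/m³.
Y_D = C_D/C_{A0} = 0.2711/4.76 = 0.0570.

0.0570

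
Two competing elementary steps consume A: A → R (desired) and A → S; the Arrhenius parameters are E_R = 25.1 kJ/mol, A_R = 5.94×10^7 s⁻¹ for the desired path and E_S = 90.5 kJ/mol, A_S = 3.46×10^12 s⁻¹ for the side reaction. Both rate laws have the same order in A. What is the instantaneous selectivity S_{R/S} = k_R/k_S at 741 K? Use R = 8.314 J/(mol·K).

k_R/k_S = (A_R/A_S)·exp[−(E_R−E_S)/(RT)] = (A_R/A_S)·exp[(E_S−E_R)/(RT)].
(E_S−E_R)/(RT) = (90.5−25.1)×10³/(8.314×741) = 65400/6161 = 10.62.
k_R/k_S = (5.94×10^7/3.46×10^12)·exp(10.62) = 1.717×10^-5 × 40771 = 0.700.
Since E_R < E_S, lowering the temperature improves selectivity toward R.

0.700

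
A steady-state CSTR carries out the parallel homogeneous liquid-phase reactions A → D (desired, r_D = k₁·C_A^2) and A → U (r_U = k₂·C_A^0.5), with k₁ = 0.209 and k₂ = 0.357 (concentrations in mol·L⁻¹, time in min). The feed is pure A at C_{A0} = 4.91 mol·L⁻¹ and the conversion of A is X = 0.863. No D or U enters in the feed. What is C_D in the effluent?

1.03 mol·L⁻¹

Exit C_A = C_{A0}(1−X) = 4.91×0.137 = 0.6727 mol·L⁻¹.
A CSTR operates uniformly at the exit composition, giving r_D = 0.09457 and r_U = 0.2928 (each k·C_A^n at C_A = 0.6727).
Fraction of consumed A going to D: r_D/(r_D+r_U) = 0.2441.
C_D = 0.2441·C_{A0}·X = 0.2441×4.91×0.863 = 1.03 mol·L⁻¹.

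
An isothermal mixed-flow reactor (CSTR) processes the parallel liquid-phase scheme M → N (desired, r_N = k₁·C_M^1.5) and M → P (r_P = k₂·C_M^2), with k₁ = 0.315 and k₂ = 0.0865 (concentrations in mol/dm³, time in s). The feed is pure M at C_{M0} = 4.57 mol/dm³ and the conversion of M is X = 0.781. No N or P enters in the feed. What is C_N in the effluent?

2.80 mol/dm³

Exit C_M = C_{M0}(1−X) = 4.57×0.219 = 1.001 mol/dm³.
A CSTR operates uniformly at the exit composition, giving r_N = 0.3154 and r_P = 0.08664 (each k·C_M^n at C_M = 1.001).
Fraction of consumed M going to N: r_N/(r_N+r_P) = 0.7845.
C_N = 0.7845·C_{M0}·X = 0.7845×4.57×0.781 = 2.80 mol/dm³.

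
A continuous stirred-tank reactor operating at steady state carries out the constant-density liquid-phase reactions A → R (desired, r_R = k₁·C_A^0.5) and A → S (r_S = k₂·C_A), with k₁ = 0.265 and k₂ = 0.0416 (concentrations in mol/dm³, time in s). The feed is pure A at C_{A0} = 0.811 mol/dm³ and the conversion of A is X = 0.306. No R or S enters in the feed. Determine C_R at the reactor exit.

Exit C_A = C_{A0}(1−X) = 0.811×0.694 = 0.5628 mol/dm³.
A CSTR operates uniformly at the exit composition, giving r_R = 0.1988 and r_S = 0.02341 (each k·C_A^n at C_A = 0.5628).
Fraction of consumed A going to R: r_R/(r_R+r_S) = 0.8946.
C_R = 0.8946·C_{A0}·X = 0.8946×0.811×0.306 = 0.222 mol/dm³.

0.222 mol/dm³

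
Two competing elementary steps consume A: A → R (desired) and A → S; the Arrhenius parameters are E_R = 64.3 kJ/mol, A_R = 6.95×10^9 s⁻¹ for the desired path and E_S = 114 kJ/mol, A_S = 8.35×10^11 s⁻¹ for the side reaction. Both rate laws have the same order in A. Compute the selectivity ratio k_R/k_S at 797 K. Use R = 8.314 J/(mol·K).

Since both paths have the same order in A, the concentration cancels and S_{R/S} = k_R/k_S = (A_R/A_S)·exp[(E_S−E_R)/(RT)].
(E_S−E_R)/(RT) = (114−64.3)×10³/(8.314×797) = 49700/6626 = 7.500.
k_R/k_S = (6.95×10^9/8.35×10^11)·exp(7.500) = 0.008323 × 1809 = 15.1.

15.1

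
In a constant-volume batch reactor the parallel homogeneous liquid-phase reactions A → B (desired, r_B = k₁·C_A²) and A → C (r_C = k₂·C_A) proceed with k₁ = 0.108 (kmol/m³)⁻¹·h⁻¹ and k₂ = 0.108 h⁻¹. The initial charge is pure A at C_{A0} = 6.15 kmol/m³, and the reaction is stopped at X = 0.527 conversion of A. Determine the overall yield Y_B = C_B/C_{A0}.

C_A = C_{A0}(1−X) = 2.909 kmol/m³.
Along a PFR/batch, dC_C/dC_A = −r_C/(r_B+r_C) = −k₂/(k₂+k₁·C_A).
Integrating from C_{A0} to C_A: C_C = (0.108/0.108)·ln[(0.108+0.108·6.15)/(0.108+0.108·2.91)] = 1.000·ln(0.7722/0.4222) = 0.6038 kmol/m³.
Then C_B = (C_{A0}−C_A) − C_C = 3.241 − 0.6038 = 2.637 kmol/m³.
Y_B = C_B/C_{A0} = 2.637/6.15 = 0.429.

0.429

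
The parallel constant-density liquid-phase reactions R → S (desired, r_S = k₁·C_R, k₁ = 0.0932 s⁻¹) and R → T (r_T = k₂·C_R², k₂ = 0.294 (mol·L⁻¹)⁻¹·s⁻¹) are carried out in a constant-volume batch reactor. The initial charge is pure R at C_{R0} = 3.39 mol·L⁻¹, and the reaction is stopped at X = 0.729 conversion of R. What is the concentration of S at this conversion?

0.348 mol·L⁻¹

C_R = C_{R0}(1−X) = 0.9187 mol·L⁻¹.
Along a PFR/batch, dC_S/dC_R = −r_S/(r_S+r_T) = −k₁/(k₁+k₂·C_R).
Integrating from C_{R0} to C_R: C_S = (0.0932/0.294)·ln[(0.0932+0.294·3.39)/(0.0932+0.294·0.919)] = 0.3170·ln(1.090/0.3633) = 0.3483 mol·L⁻¹.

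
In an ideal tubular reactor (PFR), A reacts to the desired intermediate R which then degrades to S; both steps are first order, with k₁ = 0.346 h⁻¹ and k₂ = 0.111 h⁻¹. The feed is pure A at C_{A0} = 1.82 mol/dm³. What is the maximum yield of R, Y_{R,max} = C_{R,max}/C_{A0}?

At the optimum, C_{R,max}/C_{A0} = (k₁/k₂)^[k₂/(k₂−k₁)].
= (0.346/0.111)^(0.111/(0.111−0.346)) = (3.117)^(-0.4723) = 0.5845.

0.584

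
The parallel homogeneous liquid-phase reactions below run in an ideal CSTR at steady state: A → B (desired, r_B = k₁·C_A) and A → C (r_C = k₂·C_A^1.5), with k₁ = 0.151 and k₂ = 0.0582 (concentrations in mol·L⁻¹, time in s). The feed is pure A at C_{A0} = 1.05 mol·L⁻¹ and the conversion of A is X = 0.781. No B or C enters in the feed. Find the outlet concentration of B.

0.692 mol·L⁻¹

Exit C_A = C_{A0}(1−X) = 1.05×0.219 = 0.2299 mol·L⁻¹.
A CSTR operates uniformly at the exit composition, giving r_B = 0.03472 and r_C = 0.006418 (each k·C_A^n at C_A = 0.2299).
Fraction of consumed A going to B: r_B/(r_B+r_C) = 0.8440.
C_B = 0.8440·C_{A0}·X = 0.8440×1.05×0.781 = 0.692 mol·L⁻¹.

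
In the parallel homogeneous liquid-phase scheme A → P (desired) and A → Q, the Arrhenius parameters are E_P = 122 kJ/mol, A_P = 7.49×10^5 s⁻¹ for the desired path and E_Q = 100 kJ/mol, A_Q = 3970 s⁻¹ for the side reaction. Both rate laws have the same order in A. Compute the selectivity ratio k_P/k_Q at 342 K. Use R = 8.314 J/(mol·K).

0.0823

With equal orders, S_{P/Q} = k_P/k_Q = (A_P/A_Q)·exp[(E_Q−E_P)/(RT)].
(E_Q−E_P)/(RT) = (100−122)×10³/(8.314×342) = -22000/2843 = -7.737.
k_P/k_Q = (7.49×10^5/3970)·exp(-7.737) = 188.7 × 4.363×10^-4 = 0.0823.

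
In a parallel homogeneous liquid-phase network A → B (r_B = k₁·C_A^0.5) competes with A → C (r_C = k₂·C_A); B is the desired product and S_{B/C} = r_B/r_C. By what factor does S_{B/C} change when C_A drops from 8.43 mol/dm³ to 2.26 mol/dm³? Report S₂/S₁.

1.93

S_{B/C} = (k₁/k₂)·C_A^-0.5, so S₂/S₁ = (C_{A,2}/C_{A,1})^-0.5.
= (2.26/8.43)^(-0.5) = (0.2681)^(-0.5) = 1.93.
Selectivity toward B rises as C_A falls — low-concentration operation is favoured.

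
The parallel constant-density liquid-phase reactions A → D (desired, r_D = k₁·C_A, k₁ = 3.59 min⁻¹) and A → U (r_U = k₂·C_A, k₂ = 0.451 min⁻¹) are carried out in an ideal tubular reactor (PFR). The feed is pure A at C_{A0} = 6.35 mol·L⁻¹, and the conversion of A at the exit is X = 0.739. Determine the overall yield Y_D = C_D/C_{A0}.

C_A = C_{A0}(1−X) = 1.657 mol·L⁻¹.
Both paths are first order in A, so the instantaneous fraction to D is constant: dC_D/d(−C_A) = k₁/(k₁+k₂) = 0.8884.
C_D = 0.8884·(C_{A0}−C_A) = 0.8884×4.693 = 4.17 mol·L⁻¹.
Y_D = C_D/C_{A0} = 4.169/6.35 = 0.657.

0.657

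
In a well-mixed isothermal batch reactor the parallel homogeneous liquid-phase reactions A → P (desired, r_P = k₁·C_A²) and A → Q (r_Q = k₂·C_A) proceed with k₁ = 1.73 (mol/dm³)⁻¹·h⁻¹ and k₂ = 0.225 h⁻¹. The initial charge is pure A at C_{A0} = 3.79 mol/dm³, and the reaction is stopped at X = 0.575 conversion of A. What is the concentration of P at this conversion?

C_A = C_{A0}(1−X) = 1.611 mol/dm³.
Along a PFR/batch, dC_Q/dC_A = −r_Q/(r_P+r_Q) = −k₂/(k₂+k₁·C_A).
Integrating from C_{A0} to C_A: C_Q = (0.225/1.73)·ln[(0.225+1.73·3.79)/(0.225+1.73·1.61)] = 0.1301·ln(6.782/3.012) = 0.1056 mol/dm³.
Then C_P = (C_{A0}−C_A) − C_Q = 2.179 − 0.1056 = 2.074 mol/dm³.

2.07 mol/dm³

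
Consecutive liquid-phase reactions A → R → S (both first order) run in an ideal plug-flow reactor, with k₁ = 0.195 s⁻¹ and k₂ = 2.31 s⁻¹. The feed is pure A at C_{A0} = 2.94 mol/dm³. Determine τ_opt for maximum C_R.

1.17 s

For first-order series the maximum of C_R occurs at τ_opt = ln(k₂/k₁)/(k₂−k₁).
= ln(2.31/0.195)/(2.31−0.195) = ln(11.85)/2.115 = 2.472/2.115 = 1.17 s.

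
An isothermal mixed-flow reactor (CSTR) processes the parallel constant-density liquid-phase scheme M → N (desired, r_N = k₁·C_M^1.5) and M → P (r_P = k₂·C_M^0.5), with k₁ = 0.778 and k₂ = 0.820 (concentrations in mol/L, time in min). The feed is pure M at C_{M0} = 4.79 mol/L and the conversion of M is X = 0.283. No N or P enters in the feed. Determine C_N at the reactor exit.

Exit C_M = C_{M0}(1−X) = 4.79×0.717 = 3.434 mol/L.
In a CSTR the entire volume is at exit conditions, so r_N = 0.778×3.434^1.5 = 4.952 and r_P = 0.820×3.434^0.5 = 1.520.
Fraction of consumed M going to N: r_N/(r_N+r_P) = 0.7652.
C_N = 0.7652·C_{M0}·X = 0.7652×4.79×0.283 = 1.04 mol/L.

1.04 mol/L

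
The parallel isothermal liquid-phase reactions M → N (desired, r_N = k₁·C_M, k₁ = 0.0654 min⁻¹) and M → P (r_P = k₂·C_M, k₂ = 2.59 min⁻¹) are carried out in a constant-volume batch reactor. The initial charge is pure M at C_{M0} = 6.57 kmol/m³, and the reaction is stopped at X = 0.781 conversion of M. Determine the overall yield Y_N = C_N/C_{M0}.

0.0192

C_M = C_{M0}(1−X) = 1.439 kmol/m³.
Both paths are first order in M, so the instantaneous fraction to N is constant: dC_N/d(−C_M) = k₁/(k₁+k₂) = 0.02463.
C_N = 0.02463·(C_{M0}−C_M) = 0.02463×5.131 = 0.126 kmol/m³.
Y_N = C_N/C_{M0} = 0.1264/6.57 = 0.0192.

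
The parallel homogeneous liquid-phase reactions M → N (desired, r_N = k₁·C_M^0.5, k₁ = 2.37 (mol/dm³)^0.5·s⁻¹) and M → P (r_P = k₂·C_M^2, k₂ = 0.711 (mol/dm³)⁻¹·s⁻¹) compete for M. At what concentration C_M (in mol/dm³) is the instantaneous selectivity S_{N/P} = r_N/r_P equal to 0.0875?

S_{N/P} = (k₁/k₂)·C_M^-1.5 ⇒ C_M = (S·k₂/k₁)^(1/(-1.5)).
= (0.0875×0.711/2.37)^(-0.6667) = (0.02625)^(-0.6667) = 11.3 mol/dm³.

11.3 mol/dm³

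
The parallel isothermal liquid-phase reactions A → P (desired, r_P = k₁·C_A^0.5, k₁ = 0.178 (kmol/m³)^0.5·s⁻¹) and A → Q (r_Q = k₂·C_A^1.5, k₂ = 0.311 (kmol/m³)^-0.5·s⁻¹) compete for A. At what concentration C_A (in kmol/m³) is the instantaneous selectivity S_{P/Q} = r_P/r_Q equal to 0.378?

S_{P/Q} = (k₁/k₂)·C_A⁻¹ ⇒ C_A = (S·k₂/k₁)^(-1).
= (0.378×0.311/0.178)^(-1) = (0.6604)^(-1) = 1.51 kmol/m³.

1.51 kmol/m³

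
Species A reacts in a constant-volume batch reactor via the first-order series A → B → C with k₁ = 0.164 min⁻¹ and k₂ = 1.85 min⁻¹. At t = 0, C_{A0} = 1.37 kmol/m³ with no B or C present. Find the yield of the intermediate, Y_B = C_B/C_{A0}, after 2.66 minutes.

For first-order series with pure A initially, C_B(t) = k₁C_{A0}/(k₂−k₁)·(e^(−k₁t) − e^(−k₂t)).
e^(−k₁t) = e^(−0.164×2.66) = e^(−0.4362) = 0.6465; e^(−k₂t) = e^(−4.921) = 0.007292.
C_B = 0.164×1.37/(1.85−0.164) × (0.6465−0.007292) = 0.1333×0.6392 = 0.08518 kmol/m³.
Y_B = C_B/C_{A0} = 0.08518/1.37 = 0.0622.

0.0622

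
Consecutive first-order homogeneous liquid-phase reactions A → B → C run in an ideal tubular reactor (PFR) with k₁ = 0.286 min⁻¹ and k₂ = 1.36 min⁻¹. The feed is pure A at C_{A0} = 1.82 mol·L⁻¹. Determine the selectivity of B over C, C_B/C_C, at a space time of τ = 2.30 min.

0.355

Solving the coupled first-order balances gives C_B(τ) = [k₁/(k₂−k₁)]·C_{A0}·(e^(−k₁τ) − e^(−k₂τ)).
e^(−k₁τ) = e^(−0.286×2.30) = e^(−0.6578) = 0.5180; e^(−k₂τ) = e^(−3.128) = 0.04381.
C_B = 0.286×1.82/(1.36−0.286) × (0.5180−0.04381) = 0.4847×0.4742 = 0.2298 mol·L⁻¹.
C_A = C_{A0}e^(−k₁τ) = 0.9427 mol·L⁻¹, so C_C = C_{A0}−C_A−C_B = 0.6474 mol·L⁻¹; C_B/C_C = 0.355.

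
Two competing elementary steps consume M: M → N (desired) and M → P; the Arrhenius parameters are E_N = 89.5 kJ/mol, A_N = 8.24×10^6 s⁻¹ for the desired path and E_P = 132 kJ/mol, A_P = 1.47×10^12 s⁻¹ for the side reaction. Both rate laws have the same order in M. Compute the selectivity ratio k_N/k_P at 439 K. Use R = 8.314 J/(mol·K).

0.639

Since both paths have the same order in M, the concentration cancels and S_{N/P} = k_N/k_P = (A_N/A_P)·exp[(E_P−E_N)/(RT)].
(E_P−E_N)/(RT) = (132−89.5)×10³/(8.314×439) = 42500/3650 = 11.64.
k_N/k_P = (8.24×10^6/1.47×10^12)·exp(11.64) = 5.605×10^-6 × 1.140×10^5 = 0.639.
Since E_N < E_P, lowering the temperature improves selectivity toward N.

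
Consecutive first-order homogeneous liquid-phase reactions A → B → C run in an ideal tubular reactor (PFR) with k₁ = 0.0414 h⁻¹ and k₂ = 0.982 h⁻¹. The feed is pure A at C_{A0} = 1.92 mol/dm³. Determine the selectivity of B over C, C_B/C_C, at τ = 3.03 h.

Solving the coupled first-order balances gives C_B(τ) = [k₁/(k₂−k₁)]·C_{A0}·(e^(−k₁τ) − e^(−k₂τ)).
e^(−k₁τ) = e^(−0.0414×3.03) = e^(−0.1254) = 0.8821; e^(−k₂τ) = e^(−2.975) = 0.05102.
C_B = 0.0414×1.92/(0.982−0.0414) × (0.8821−0.05102) = 0.08451×0.8311 = 0.07023 mol/dm³.
C_A = C_{A0}e^(−k₁τ) = 1.694 mol/dm³, so C_C = C_{A0}−C_A−C_B = 0.1561 mol/dm³; C_B/C_C = 0.450.

0.450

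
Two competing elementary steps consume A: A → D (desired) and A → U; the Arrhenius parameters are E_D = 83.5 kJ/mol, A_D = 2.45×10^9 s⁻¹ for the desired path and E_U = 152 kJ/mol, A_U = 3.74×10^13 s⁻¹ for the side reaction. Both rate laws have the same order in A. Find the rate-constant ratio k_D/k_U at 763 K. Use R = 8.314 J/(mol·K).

3.21

Since both paths have the same order in A, the concentration cancels and S_{D/U} = k_D/k_U = (A_D/A_U)·exp[(E_U−E_D)/(RT)].
(E_U−E_D)/(RT) = (152−83.5)×10³/(8.314×763) = 68500/6344 = 10.80.
k_D/k_U = (2.45×10^9/3.74×10^13)·exp(10.80) = 6.551×10^-5 × 48938 = 3.21.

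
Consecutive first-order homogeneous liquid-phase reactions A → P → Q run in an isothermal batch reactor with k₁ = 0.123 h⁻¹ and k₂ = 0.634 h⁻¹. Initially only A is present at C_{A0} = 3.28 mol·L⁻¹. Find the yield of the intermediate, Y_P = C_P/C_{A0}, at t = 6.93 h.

0.0997

The intermediate concentration in a first-order A→B→C sequence is C_P = k₁C_{A0}(e^(−k₁t) − e^(−k₂t))/(k₂−k₁).
e^(−k₁t) = e^(−0.123×6.93) = e^(−0.8524) = 0.4264; e^(−k₂t) = e^(−4.394) = 0.01236.
C_P = 0.123×3.28/(0.634−0.123) × (0.4264−0.01236) = 0.7895×0.4140 = 0.3269 mol·L⁻¹.
Y_P = C_P/C_{A0} = 0.3269/3.28 = 0.0997.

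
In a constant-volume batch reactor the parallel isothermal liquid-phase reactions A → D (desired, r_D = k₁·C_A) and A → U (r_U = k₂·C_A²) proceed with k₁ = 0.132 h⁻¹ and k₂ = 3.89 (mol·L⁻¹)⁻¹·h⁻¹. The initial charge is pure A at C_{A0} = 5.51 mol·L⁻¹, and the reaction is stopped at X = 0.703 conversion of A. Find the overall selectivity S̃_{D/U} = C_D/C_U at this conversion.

C_A = C_{A0}(1−X) = 1.636 mol·L⁻¹.
Along a PFR/batch, dC_D/dC_A = −r_D/(r_D+r_U) = −k₁/(k₁+k₂·C_A).
Integrating from C_{A0} to C_A: C_D = (0.132/3.89)·ln[(0.132+3.89·5.51)/(0.132+3.89·1.64)] = 0.03393·ln(21.57/6.498) = 0.04071 mol·L⁻¹.
C_U = (C_{A0}−C_A)−C_D = 3.833 mol·L⁻¹; S̃_{D/U} = 0.04071/3.833 = 0.0106.

0.0106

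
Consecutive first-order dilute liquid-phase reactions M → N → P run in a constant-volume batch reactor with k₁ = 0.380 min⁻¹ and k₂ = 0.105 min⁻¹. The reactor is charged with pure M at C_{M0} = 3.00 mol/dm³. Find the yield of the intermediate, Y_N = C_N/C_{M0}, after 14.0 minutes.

0.311

For first-order series with pure M initially, C_N(t) = k₁C_{M0}/(k₂−k₁)·(e^(−k₁t) − e^(−k₂t)).
e^(−k₁t) = e^(−0.380×14.0) = e^(−5.320) = 0.004893; e^(−k₂t) = e^(−1.470) = 0.2299.
C_N = 0.380×3.00/(0.105−0.380) × (0.004893−0.2299) = (-4.145)×(-0.2250) = 0.9329 mol/dm³.
Y_N = C_N/C_{M0} = 0.9329/3.00 = 0.311.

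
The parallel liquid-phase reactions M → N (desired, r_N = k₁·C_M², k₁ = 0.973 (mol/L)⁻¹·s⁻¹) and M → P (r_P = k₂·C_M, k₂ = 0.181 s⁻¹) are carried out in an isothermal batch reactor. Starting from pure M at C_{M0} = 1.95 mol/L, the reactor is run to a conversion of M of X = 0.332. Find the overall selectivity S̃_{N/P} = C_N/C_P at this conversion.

C_M = C_{M0}(1−X) = 1.303 mol/L.
Along a PFR/batch, dC_P/dC_M = −r_P/(r_N+r_P) = −k₂/(k₂+k₁·C_M).
Integrating from C_{M0} to C_M: C_P = (0.181/0.973)·ln[(0.181+0.973·1.95)/(0.181+0.973·1.30)] = 0.1860·ln(2.078/1.448) = 0.06717 mol/L.
Then C_N = (C_{M0}−C_M) − C_P = 0.6474 − 0.06717 = 0.5802 mol/L.
S̃_{N/P} = C_N/C_P = 0.5802/0.06717 = 8.64.

8.64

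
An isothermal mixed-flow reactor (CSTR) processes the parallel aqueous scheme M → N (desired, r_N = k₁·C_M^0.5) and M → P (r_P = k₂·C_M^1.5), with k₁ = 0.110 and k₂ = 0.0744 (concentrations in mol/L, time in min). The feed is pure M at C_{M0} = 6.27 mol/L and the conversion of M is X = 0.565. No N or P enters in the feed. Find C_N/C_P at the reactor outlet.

Exit C_M = C_{M0}(1−X) = 6.27×0.435 = 2.727 mol/L.
Rates in a CSTR are evaluated at the outlet concentration: r_N = 0.110×2.727^0.5 = 0.1817, r_P = 0.0744×2.727^1.5 = 0.3351.
Overall selectivity = C_N/C_P = r_Nτ/(r_Pτ) = r_N/r_P = 0.542.

0.542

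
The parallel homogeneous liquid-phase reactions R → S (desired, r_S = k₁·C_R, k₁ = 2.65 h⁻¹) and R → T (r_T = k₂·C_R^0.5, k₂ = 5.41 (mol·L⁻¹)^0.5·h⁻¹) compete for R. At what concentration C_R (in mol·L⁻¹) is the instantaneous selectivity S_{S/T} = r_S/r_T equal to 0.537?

S_{S/T} = (k₁/k₂)·C_R^0.5 ⇒ C_R = (S·k₂/k₁)^(2).
= (0.537×5.41/2.65)^(2) = (1.096)^(2) = 1.20 mol·L⁻¹.

1.20 mol·L⁻¹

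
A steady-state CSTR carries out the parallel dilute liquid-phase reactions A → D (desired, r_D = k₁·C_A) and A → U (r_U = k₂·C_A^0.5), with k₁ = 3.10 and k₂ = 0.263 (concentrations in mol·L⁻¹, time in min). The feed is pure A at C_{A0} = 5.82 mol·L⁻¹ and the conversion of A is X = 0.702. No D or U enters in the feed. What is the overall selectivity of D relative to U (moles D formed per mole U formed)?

Exit C_A = C_{A0}(1−X) = 5.82×0.298 = 1.734 mol·L⁻¹.
Rates in a CSTR are evaluated at the outlet concentration: r_D = 3.10×1.734 = 5.377, r_U = 0.263×1.734^0.5 = 0.3464.
Overall selectivity = C_D/C_U = r_Dτ/(r_Uτ) = r_D/r_U = 15.5.

15.5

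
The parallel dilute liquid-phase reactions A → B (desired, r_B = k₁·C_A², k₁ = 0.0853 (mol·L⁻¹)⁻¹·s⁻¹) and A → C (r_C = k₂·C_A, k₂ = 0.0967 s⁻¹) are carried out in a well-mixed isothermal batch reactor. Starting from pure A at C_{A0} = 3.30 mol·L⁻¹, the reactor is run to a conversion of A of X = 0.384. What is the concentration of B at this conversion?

0.886 mol·L⁻¹

C_A = C_{A0}(1−X) = 2.033 mol·L⁻¹.
Along a PFR/batch, dC_C/dC_A = −r_C/(r_B+r_C) = −k₂/(k₂+k₁·C_A).
Integrating from C_{A0} to C_A: C_C = (0.0967/0.0853)·ln[(0.0967+0.0853·3.30)/(0.0967+0.0853·2.03)] = 1.134·ln(0.3782/0.2701) = 0.3816 mol·L⁻¹.
Then C_B = (C_{A0}−C_A) − C_C = 1.267 − 0.3816 = 0.8856 mol·L⁻¹.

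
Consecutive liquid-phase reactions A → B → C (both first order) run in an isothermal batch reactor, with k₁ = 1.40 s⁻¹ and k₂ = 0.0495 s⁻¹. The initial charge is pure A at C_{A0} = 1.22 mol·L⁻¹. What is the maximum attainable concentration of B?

1.08 mol·L⁻¹

For a first-order series the maximum intermediate yield is C_{B,max}/C_{A0} = (k₁/k₂)^[k₂/(k₂−k₁)].
= (1.40/0.0495)^(0.0495/(0.0495−1.40)) = (28.28)^(-0.03665) = 0.8847.
C_{B,max} = 0.8847×1.22 = 1.08 mol·L⁻¹.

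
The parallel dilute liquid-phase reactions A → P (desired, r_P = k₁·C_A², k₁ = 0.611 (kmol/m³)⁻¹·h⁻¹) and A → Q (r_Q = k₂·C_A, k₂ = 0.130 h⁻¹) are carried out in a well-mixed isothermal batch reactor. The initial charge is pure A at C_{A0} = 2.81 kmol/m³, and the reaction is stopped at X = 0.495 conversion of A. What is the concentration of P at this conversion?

1.26 kmol/m³

C_A = C_{A0}(1−X) = 1.419 kmol/m³.
Along a PFR/batch, dC_Q/dC_A = −r_Q/(r_P+r_Q) = −k₂/(k₂+k₁·C_A).
Integrating from C_{A0} to C_A: C_Q = (0.130/0.611)·ln[(0.130+0.611·2.81)/(0.130+0.611·1.42)] = 0.2128·ln(1.847/0.9970) = 0.1312 kmol/m³.
Then C_P = (C_{A0}−C_A) − C_Q = 1.391 − 0.1312 = 1.260 kmol/m³.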